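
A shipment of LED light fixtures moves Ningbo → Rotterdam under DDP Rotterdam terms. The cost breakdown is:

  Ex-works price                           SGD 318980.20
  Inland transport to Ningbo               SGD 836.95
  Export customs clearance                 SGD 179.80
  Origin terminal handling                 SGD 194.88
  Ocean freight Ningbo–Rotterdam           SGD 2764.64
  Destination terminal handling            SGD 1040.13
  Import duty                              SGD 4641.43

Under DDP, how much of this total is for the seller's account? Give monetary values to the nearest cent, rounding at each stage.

Seller's account: SGD 328638.03

DDP: the seller bears all costs including import duty.
Seller's account: goods 318980.20 + inland to port 836.95 + export clearance 179.80 + origin terminal 194.88 + freight 2764.64 + destination terminal 1040.13 + duty 4641.43 = 328638.03
Buyer's account: 0.00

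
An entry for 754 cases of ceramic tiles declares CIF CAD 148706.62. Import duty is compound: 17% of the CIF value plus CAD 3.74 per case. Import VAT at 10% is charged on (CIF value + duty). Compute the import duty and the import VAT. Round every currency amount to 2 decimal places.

Import duty: CAD 28100.09; import VAT: CAD 17680.67

Ad valorem component: 148706.62 × 17% = 25280.13
Specific component: 754 × 3.74 = 2819.96
Import duty = 25280.13 + 2819.96 = 28100.09
VAT base = CIF + duty = 148706.62 + 28100.09 = 176806.71
Import VAT = 176806.71 × 10% = 17680.67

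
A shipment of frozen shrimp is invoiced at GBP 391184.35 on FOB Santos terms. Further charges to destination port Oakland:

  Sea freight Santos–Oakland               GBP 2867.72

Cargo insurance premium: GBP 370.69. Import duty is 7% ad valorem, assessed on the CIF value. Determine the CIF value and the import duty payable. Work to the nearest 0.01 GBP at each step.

CIF value: GBP 394422.76; import duty: GBP 27609.59

CIF = FOB price + freight + insurance
CIF = 391184.35 + 2867.72 + 370.69 = 394422.76
Import duty = 394422.76 × 7% = 27609.59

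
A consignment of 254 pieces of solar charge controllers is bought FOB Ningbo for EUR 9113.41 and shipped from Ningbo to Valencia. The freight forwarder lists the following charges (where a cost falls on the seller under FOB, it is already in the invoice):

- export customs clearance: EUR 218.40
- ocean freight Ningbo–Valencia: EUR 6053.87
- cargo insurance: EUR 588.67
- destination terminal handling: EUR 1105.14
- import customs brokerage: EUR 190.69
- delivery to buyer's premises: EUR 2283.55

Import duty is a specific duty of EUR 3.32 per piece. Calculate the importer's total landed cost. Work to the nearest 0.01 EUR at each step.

FOB: the seller bears costs until goods are on board at the origin port; the buyer bears freight, insurance and all costs thereafter.
Already in the invoice (seller's account under FOB): export clearance — exclude.
CIF value = FOB price + freight + insurance = 9113.41 + 6053.87 + 588.67 = 15755.95
Import duty = 254 × 3.32 = 843.28
Buyer bears: freight 6053.87 + insurance 588.67 + destination terminal 1105.14 + brokerage 190.69 + delivery 2283.55 + duty 843.28 = 11065.20
Landed cost = invoice 9113.41 + 11065.20 = 20178.61

Total landed cost: EUR 20178.61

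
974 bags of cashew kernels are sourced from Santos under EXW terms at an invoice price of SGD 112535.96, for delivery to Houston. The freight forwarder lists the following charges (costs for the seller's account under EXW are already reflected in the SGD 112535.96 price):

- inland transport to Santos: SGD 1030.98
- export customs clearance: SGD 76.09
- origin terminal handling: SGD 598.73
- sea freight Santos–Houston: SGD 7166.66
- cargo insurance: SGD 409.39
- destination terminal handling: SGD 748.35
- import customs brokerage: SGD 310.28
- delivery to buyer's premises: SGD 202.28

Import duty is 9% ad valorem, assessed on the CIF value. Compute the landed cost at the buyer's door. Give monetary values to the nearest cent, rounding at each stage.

Total landed cost: SGD 134042.32

EXW: the seller makes goods available at their premises; the buyer bears all onward costs.
CIF value = EXW price + inland to port + export clearance + origin terminal + freight + insurance = 112535.96 + 1030.98 + 76.09 + 598.73 + 7166.66 + 409.39 = 121817.81
Import duty = 121817.81 × 9% = 10963.60
Buyer bears: inland to port 1030.98 + export clearance 76.09 + origin terminal 598.73 + freight 7166.66 + insurance 409.39 + destination terminal 748.35 + brokerage 310.28 + delivery 202.28 + duty 10963.60 = 21506.36
Landed cost = invoice 112535.96 + 21506.36 = 134042.32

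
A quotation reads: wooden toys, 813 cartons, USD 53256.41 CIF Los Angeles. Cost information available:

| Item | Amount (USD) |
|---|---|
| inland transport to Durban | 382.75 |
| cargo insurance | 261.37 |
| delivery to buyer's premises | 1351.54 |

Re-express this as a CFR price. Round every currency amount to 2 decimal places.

CFR price: USD 52995.04

Not relevant to the conversion: inland to port — on the seller under both CIF and CFR; already in the CIF price and stays in the CFR price. delivery — on the buyer under both terms; not part of either seller's price.
From CIF to CFR, the seller no longer bears: insurance.
CFR price = 53256.41 − 261.37 = 52995.04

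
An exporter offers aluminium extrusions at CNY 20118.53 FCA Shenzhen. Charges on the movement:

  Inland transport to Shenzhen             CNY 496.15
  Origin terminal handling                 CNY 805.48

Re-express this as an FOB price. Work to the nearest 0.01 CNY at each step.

FOB price: CNY 20924.01

Not relevant to the conversion: inland to port — on the seller under both FCA and FOB; already in the FCA price and stays in the FOB price.
From FCA to FOB, the seller additionally bears: origin terminal.
FOB price = 20118.53 + 805.48 = 20924.01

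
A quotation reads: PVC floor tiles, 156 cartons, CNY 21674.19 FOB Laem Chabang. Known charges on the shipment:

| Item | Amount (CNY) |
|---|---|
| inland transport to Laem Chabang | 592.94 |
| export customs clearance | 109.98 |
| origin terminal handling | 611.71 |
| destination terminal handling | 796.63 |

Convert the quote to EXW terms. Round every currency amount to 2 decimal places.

EXW price: CNY 20359.56

Not relevant to the conversion: destination terminal — on the buyer under both terms; not part of either seller's price.
From FOB to EXW, the seller no longer bears: inland to port, export clearance, origin terminal.
EXW price = 21674.19 − 592.94 − 109.98 − 611.71 = 20359.56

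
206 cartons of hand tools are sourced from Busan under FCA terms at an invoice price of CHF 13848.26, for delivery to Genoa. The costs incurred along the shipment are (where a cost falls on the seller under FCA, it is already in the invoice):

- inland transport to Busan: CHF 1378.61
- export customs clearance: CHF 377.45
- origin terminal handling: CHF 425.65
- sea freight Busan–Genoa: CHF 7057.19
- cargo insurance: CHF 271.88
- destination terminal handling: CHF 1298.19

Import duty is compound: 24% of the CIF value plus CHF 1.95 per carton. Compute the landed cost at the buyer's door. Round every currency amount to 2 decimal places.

Total landed cost: CHF 28487.59

FCA: the seller delivers export-cleared goods to the carrier; the buyer bears costs from that point.
Already in the invoice (seller's account under FCA): inland to port, export clearance — exclude.
CIF value = FCA price + origin terminal + freight + insurance = 13848.26 + 425.65 + 7057.19 + 271.88 = 21602.98
Ad valorem component: 21602.98 × 24% = 5184.72
Specific component: 206 × 1.95 = 401.70
Import duty = 5184.72 + 401.70 = 5586.42
Buyer bears: origin terminal 425.65 + freight 7057.19 + insurance 271.88 + destination terminal 1298.19 + duty 5586.42 = 14639.33
Landed cost = invoice 13848.26 + 14639.33 = 28487.59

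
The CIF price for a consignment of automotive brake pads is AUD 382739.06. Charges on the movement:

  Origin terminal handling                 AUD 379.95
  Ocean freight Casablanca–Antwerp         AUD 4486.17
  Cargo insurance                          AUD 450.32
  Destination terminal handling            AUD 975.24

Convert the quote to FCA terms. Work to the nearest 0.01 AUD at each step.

FCA price: AUD 377422.62

Not relevant to the conversion: destination terminal — on the buyer under both terms; not part of either seller's price.
From CIF to FCA, the seller no longer bears: origin terminal, freight, insurance.
FCA price = 382739.06 − 379.95 − 4486.17 − 450.32 = 377422.62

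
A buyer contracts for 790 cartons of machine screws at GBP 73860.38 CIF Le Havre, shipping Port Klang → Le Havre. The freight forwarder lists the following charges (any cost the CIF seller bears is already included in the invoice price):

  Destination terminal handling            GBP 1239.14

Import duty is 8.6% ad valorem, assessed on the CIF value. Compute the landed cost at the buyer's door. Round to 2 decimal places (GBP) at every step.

Total landed cost: GBP 81451.51

CIF: the seller pays costs through ocean freight and marine insurance to the destination port.
The CIF price already equals the CIF value: 73860.38
Import duty = 73860.38 × 8.6% = 6351.99
Buyer bears: destination terminal 1239.14 + duty 6351.99 = 7591.13
Landed cost = invoice 73860.38 + 7591.13 = 81451.51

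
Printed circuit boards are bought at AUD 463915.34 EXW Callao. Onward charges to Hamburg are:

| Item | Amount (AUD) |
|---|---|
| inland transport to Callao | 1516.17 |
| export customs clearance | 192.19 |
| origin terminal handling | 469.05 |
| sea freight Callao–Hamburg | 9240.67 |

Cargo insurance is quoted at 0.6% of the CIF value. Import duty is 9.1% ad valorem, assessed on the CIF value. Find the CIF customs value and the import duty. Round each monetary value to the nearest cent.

Let C be the CIF value. C = EXW price + pre-shipment costs + freight + 0.6% × C
C − 0.6% × C = 463915.34 + 1516.17 + 192.19 + 469.05 + 9240.67
0.994 × C = 475333.42
C = 475333.42 / 0.994 = 478202.64
Insurance premium = 0.6% × 478202.64 = 2869.22
Import duty = 478202.64 × 9.1% = 43516.44

CIF value: AUD 478202.64; import duty: AUD 43516.44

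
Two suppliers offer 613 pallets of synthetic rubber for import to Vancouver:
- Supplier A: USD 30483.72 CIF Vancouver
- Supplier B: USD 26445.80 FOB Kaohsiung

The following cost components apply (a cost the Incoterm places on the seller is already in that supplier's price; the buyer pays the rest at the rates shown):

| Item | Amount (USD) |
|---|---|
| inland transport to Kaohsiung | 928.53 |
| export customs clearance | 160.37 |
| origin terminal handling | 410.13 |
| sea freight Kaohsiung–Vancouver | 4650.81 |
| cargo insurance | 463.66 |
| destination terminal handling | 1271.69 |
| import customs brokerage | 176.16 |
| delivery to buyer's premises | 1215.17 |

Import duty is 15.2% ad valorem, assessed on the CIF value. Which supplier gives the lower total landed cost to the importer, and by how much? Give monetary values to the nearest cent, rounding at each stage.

Supplier A (CIF):
The CIF price already equals the CIF value: 30483.72
Import duty = 30483.72 × 15.2% = 4633.53
Buyer bears (A): 1271.69 + 176.16 + 1215.17 = 2663.02
Landed cost (A) = invoice 30483.72 + 2663.02 + duty 4633.53 = 37780.27
Supplier B (FOB):
CIF value = FOB price + freight + insurance = 26445.80 + 4650.81 + 463.66 = 31560.27
Import duty = 31560.27 × 15.2% = 4797.16
Buyer bears (B): 4650.81 + 463.66 + 1271.69 + 176.16 + 1215.17 = 7777.49
Landed cost (B) = invoice 26445.80 + 7777.49 + duty 4797.16 = 39020.45
Difference = |37780.27 − 39020.45| = 1240.18

Supplier A is cheaper by USD 1240.18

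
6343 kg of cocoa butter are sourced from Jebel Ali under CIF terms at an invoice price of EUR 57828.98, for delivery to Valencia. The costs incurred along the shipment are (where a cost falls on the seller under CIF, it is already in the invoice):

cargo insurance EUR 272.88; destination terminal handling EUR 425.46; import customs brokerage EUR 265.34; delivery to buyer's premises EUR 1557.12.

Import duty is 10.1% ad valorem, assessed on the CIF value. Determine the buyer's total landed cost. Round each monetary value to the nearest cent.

CIF: the seller pays costs through ocean freight and marine insurance to the destination port.
Already in the invoice (seller's account under CIF): insurance — exclude.
The CIF price already equals the CIF value: 57828.98
Import duty = 57828.98 × 10.1% = 5840.73
Buyer bears: destination terminal 425.46 + brokerage 265.34 + delivery 1557.12 + duty 5840.73 = 8088.65
Landed cost = invoice 57828.98 + 8088.65 = 65917.63

Total landed cost: EUR 65917.63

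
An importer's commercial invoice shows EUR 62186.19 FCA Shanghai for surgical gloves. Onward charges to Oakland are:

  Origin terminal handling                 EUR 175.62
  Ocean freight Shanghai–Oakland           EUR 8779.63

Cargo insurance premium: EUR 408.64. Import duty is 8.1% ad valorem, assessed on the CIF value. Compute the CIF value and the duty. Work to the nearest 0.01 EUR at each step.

CIF value: EUR 71550.08; import duty: EUR 5795.56

CIF = FCA price + pre-shipment costs + freight + insurance
CIF = 62186.19 + 175.62 + 8779.63 + 408.64 = 71550.08
Import duty = 71550.08 × 8.1% = 5795.56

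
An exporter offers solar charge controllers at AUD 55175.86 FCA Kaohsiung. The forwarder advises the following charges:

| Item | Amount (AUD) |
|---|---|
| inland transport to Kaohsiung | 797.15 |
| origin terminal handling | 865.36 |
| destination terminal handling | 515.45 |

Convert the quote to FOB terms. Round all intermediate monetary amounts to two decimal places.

Not relevant to the conversion: inland to port — on the seller under both FCA and FOB; already in the FCA price and stays in the FOB price. destination terminal — on the buyer under both terms; not part of either seller's price.
From FCA to FOB, the seller additionally bears: origin terminal.
FOB price = 55175.86 + 865.36 = 56041.22

FOB price: AUD 56041.22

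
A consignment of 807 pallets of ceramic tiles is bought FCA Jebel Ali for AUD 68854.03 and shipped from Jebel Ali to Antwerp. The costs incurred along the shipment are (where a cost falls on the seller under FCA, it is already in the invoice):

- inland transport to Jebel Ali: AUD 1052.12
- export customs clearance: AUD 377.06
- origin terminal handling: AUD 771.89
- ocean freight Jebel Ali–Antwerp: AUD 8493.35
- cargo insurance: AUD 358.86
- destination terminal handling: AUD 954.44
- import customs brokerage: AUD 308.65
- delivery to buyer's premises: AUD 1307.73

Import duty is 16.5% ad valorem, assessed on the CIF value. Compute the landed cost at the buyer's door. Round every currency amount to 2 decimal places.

FCA: the seller delivers export-cleared goods to the carrier; the buyer bears costs from that point.
Already in the invoice (seller's account under FCA): inland to port, export clearance — exclude.
CIF value = FCA price + origin terminal + freight + insurance = 68854.03 + 771.89 + 8493.35 + 358.86 = 78478.13
Import duty = 78478.13 × 16.5% = 12948.89
Buyer bears: origin terminal 771.89 + freight 8493.35 + insurance 358.86 + destination terminal 954.44 + brokerage 308.65 + delivery 1307.73 + duty 12948.89 = 25143.81
Landed cost = invoice 68854.03 + 25143.81 = 93997.84

Total landed cost: AUD 93997.84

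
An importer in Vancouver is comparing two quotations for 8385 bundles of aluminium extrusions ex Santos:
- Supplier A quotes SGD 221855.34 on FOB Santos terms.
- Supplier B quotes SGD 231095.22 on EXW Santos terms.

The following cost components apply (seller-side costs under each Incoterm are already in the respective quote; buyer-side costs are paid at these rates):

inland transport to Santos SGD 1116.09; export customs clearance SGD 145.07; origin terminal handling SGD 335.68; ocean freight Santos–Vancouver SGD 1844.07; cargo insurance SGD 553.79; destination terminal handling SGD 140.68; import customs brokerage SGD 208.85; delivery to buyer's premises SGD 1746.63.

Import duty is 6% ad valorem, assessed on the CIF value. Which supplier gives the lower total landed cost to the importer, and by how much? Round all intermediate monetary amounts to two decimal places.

Supplier A is cheaper by SGD 11486.93

Supplier A (FOB):
CIF value = FOB price + freight + insurance = 221855.34 + 1844.07 + 553.79 = 224253.20
Import duty = 224253.20 × 6% = 13455.19
Buyer bears (A): 1844.07 + 553.79 + 140.68 + 208.85 + 1746.63 = 4494.02
Landed cost (A) = invoice 221855.34 + 4494.02 + duty 13455.19 = 239804.55
Supplier B (EXW):
CIF value = EXW price + inland to port + export clearance + origin terminal + freight + insurance = 231095.22 + 1116.09 + 145.07 + 335.68 + 1844.07 + 553.79 = 235089.92
Import duty = 235089.92 × 6% = 14105.40
Buyer bears (B): 1116.09 + 145.07 + 335.68 + 1844.07 + 553.79 + 140.68 + 208.85 + 1746.63 = 6090.86
Landed cost (B) = invoice 231095.22 + 6090.86 + duty 14105.40 = 251291.48
Difference = |239804.55 − 251291.48| = 11486.93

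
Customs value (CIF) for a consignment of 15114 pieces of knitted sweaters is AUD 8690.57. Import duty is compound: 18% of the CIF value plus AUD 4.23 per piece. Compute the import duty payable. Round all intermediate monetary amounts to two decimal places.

Import duty: AUD 65496.52

Ad valorem component: 8690.57 × 18% = 1564.30
Specific component: 15114 × 4.23 = 63932.22
Import duty = 1564.30 + 63932.22 = 65496.52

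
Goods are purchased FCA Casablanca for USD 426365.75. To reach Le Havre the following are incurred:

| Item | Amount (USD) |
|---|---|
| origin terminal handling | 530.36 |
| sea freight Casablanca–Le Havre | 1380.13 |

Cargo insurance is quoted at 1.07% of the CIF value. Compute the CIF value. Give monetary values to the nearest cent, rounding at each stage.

CIF value: USD 432908.36

Let C be the CIF value. C = FCA price + pre-shipment costs + freight + 1.07% × C
C − 1.07% × C = 426365.75 + 530.36 + 1380.13
0.9893 × C = 428276.24
C = 428276.24 / 0.9893 = 432908.36
Insurance premium = 1.07% × 432908.36 = 4632.12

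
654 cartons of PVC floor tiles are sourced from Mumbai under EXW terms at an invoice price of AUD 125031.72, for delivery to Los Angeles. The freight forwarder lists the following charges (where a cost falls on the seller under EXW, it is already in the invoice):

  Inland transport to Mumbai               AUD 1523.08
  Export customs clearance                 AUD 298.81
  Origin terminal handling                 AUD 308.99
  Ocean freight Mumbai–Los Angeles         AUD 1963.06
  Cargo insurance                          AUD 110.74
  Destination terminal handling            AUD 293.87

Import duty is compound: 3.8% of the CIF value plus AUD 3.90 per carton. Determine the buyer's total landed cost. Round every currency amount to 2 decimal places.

EXW: the seller makes goods available at their premises; the buyer bears all onward costs.
CIF value = EXW price + inland to port + export clearance + origin terminal + freight + insurance = 125031.72 + 1523.08 + 298.81 + 308.99 + 1963.06 + 110.74 = 129236.40
Ad valorem component: 129236.40 × 3.8% = 4910.98
Specific component: 654 × 3.90 = 2550.60
Import duty = 4910.98 + 2550.60 = 7461.58
Buyer bears: inland to port 1523.08 + export clearance 298.81 + origin terminal 308.99 + freight 1963.06 + insurance 110.74 + destination terminal 293.87 + duty 7461.58 = 11960.13
Landed cost = invoice 125031.72 + 11960.13 = 136991.85

Total landed cost: AUD 136991.85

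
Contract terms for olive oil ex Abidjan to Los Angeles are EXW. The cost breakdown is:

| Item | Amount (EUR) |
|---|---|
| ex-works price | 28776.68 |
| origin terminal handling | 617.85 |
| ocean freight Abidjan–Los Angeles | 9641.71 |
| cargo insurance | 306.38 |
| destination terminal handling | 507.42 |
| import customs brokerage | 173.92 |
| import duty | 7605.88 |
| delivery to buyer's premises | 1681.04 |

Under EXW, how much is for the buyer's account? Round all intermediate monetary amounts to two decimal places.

Buyer's account: EUR 20534.20

EXW: the seller makes goods available at their premises; the buyer bears all onward costs.
Seller's account: goods 28776.68 = 28776.68
Buyer's account: origin terminal 617.85 + freight 9641.71 + insurance 306.38 + destination terminal 507.42 + brokerage 173.92 + duty 7605.88 + delivery 1681.04 = 20534.20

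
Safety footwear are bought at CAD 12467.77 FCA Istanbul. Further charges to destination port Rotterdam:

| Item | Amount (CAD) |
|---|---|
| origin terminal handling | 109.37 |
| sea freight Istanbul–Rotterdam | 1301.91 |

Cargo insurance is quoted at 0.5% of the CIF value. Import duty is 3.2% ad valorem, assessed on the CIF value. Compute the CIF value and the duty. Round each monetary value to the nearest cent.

CIF value: CAD 13948.79; import duty: CAD 446.36

Let C be the CIF value. C = FCA price + pre-shipment costs + freight + 0.5% × C
C − 0.5% × C = 12467.77 + 109.37 + 1301.91
0.995 × C = 13879.05
C = 13879.05 / 0.995 = 13948.79
Insurance premium = 0.5% × 13948.79 = 69.74
Import duty = 13948.79 × 3.2% = 446.36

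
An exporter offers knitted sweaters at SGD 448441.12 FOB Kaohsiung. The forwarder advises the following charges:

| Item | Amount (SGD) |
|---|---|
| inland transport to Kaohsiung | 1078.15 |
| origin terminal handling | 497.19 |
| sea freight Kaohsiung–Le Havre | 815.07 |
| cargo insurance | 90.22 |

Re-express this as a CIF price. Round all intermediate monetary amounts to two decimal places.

Not relevant to the conversion: origin terminal, inland to port — on the seller under both FOB and CIF; already in the FOB price and stays in the CIF price.
From FOB to CIF, the seller additionally bears: freight, insurance.
CIF price = 448441.12 + 815.07 + 90.22 = 449346.41

CIF price: SGD 449346.41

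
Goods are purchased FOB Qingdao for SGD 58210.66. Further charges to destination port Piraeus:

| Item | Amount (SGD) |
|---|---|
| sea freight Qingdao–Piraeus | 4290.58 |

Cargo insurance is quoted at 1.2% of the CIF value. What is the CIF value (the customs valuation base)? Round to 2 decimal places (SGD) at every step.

CIF value: SGD 63260.36

Let C be the CIF value. C = FOB price + freight + 1.2% × C
C − 1.2% × C = 58210.66 + 4290.58
0.988 × C = 62501.24
C = 62501.24 / 0.988 = 63260.36
Insurance premium = 1.2% × 63260.36 = 759.12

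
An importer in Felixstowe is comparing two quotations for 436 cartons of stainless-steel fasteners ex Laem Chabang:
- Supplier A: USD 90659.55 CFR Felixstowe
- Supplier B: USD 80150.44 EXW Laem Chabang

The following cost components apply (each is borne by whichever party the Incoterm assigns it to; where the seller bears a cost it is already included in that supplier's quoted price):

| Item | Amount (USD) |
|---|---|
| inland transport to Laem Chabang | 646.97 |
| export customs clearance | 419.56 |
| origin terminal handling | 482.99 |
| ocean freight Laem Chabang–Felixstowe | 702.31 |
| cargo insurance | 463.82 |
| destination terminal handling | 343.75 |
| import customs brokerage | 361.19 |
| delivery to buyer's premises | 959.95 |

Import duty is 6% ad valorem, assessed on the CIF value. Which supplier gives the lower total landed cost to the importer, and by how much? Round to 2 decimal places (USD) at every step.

Supplier A (CFR):
CIF value = CFR price + insurance = 90659.55 + 463.82 = 91123.37
Import duty = 91123.37 × 6% = 5467.40
Buyer bears (A): 463.82 + 343.75 + 361.19 + 959.95 = 2128.71
Landed cost (A) = invoice 90659.55 + 2128.71 + duty 5467.40 = 98255.66
Supplier B (EXW):
CIF value = EXW price + inland to port + export clearance + origin terminal + freight + insurance = 80150.44 + 646.97 + 419.56 + 482.99 + 702.31 + 463.82 = 82866.09
Import duty = 82866.09 × 6% = 4971.97
Buyer bears (B): 646.97 + 419.56 + 482.99 + 702.31 + 463.82 + 343.75 + 361.19 + 959.95 = 4380.54
Landed cost (B) = invoice 80150.44 + 4380.54 + duty 4971.97 = 89502.95
Difference = |98255.66 − 89502.95| = 8752.71

Supplier B is cheaper by USD 8752.71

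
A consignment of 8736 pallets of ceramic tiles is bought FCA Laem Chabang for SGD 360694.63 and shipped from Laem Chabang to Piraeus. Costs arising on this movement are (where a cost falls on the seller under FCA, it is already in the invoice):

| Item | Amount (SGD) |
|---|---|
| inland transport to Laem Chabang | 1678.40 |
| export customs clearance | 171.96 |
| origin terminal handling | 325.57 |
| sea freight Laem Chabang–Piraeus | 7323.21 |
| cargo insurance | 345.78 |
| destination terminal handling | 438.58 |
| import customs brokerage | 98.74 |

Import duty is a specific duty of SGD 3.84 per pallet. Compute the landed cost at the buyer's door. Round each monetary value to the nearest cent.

FCA: the seller delivers export-cleared goods to the carrier; the buyer bears costs from that point.
Already in the invoice (seller's account under FCA): inland to port, export clearance — exclude.
CIF value = FCA price + origin terminal + freight + insurance = 360694.63 + 325.57 + 7323.21 + 345.78 = 368689.19
Import duty = 8736 × 3.84 = 33546.24
Buyer bears: origin terminal 325.57 + freight 7323.21 + insurance 345.78 + destination terminal 438.58 + brokerage 98.74 + duty 33546.24 = 42078.12
Landed cost = invoice 360694.63 + 42078.12 = 402772.75

Total landed cost: SGD 402772.75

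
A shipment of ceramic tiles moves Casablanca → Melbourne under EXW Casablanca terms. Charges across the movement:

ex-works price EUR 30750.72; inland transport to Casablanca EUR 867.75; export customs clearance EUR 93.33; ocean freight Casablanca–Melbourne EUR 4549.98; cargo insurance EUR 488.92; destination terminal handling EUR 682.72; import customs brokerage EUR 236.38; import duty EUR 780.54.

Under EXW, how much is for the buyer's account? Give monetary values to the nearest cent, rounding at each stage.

EXW: the seller makes goods available at their premises; the buyer bears all onward costs.
Seller's account: goods 30750.72 = 30750.72
Buyer's account: inland to port 867.75 + export clearance 93.33 + freight 4549.98 + insurance 488.92 + destination terminal 682.72 + brokerage 236.38 + duty 780.54 = 7699.62

Buyer's account: EUR 7699.62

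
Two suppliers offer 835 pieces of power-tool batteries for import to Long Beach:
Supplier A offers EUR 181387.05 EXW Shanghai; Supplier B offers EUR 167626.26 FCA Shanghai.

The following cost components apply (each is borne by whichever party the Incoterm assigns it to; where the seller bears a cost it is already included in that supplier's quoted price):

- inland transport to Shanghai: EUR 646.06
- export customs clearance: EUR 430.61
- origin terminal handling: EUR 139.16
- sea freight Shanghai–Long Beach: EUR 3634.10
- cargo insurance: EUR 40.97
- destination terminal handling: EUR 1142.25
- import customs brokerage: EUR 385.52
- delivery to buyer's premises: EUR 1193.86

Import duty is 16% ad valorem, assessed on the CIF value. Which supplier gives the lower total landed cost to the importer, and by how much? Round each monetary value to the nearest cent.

Supplier A (EXW):
CIF value = EXW price + inland to port + export clearance + origin terminal + freight + insurance = 181387.05 + 646.06 + 430.61 + 139.16 + 3634.10 + 40.97 = 186277.95
Import duty = 186277.95 × 16% = 29804.47
Buyer bears (A): 646.06 + 430.61 + 139.16 + 3634.10 + 40.97 + 1142.25 + 385.52 + 1193.86 = 7612.53
Landed cost (A) = invoice 181387.05 + 7612.53 + duty 29804.47 = 218804.05
Supplier B (FCA):
CIF value = FCA price + origin terminal + freight + insurance = 167626.26 + 139.16 + 3634.10 + 40.97 = 171440.49
Import duty = 171440.49 × 16% = 27430.48
Buyer bears (B): 139.16 + 3634.10 + 40.97 + 1142.25 + 385.52 + 1193.86 = 6535.86
Landed cost (B) = invoice 167626.26 + 6535.86 + duty 27430.48 = 201592.60
Difference = |218804.05 − 201592.60| = 17211.45

Supplier B is cheaper by EUR 17211.45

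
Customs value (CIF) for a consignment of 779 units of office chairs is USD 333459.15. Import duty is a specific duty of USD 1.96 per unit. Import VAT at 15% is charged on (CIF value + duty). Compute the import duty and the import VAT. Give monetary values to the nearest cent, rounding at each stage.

Import duty: USD 1526.84; import VAT: USD 50247.90

Import duty = 779 × 1.96 = 1526.84
VAT base = CIF + duty = 333459.15 + 1526.84 = 334985.99
Import VAT = 334985.99 × 15% = 50247.90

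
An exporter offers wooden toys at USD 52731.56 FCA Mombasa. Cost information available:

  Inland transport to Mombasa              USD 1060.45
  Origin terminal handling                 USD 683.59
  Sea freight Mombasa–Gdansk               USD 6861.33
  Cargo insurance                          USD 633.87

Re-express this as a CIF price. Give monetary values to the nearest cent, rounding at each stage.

CIF price: USD 60910.35

Not relevant to the conversion: inland to port — on the seller under both FCA and CIF; already in the FCA price and stays in the CIF price.
From FCA to CIF, the seller additionally bears: origin terminal, freight, insurance.
CIF price = 52731.56 + 683.59 + 6861.33 + 633.87 = 60910.35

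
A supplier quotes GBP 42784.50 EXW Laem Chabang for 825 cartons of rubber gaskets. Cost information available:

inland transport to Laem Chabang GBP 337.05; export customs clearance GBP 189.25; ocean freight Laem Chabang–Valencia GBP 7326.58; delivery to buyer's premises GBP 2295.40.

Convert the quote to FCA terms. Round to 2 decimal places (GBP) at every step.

FCA price: GBP 43310.80

Not relevant to the conversion: freight, delivery — on the buyer under both terms; not part of either seller's price.
From EXW to FCA, the seller additionally bears: inland to port, export clearance.
FCA price = 42784.50 + 337.05 + 189.25 = 43310.80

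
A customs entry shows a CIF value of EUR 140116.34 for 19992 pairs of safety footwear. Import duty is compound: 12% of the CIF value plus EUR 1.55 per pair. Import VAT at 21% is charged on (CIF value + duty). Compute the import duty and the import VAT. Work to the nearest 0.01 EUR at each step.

Ad valorem component: 140116.34 × 12% = 16813.96
Specific component: 19992 × 1.55 = 30987.60
Import duty = 16813.96 + 30987.60 = 47801.56
VAT base = CIF + duty = 140116.34 + 47801.56 = 187917.90
Import VAT = 187917.90 × 21% = 39462.76

Import duty: EUR 47801.56; import VAT: EUR 39462.76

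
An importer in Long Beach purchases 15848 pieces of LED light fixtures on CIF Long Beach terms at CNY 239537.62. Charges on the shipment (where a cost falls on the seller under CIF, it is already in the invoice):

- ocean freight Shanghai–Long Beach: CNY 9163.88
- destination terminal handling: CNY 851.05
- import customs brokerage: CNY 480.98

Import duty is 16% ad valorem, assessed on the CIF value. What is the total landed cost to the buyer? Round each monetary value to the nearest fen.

CIF: the seller pays costs through ocean freight and marine insurance to the destination port.
Already in the invoice (seller's account under CIF): freight — exclude.
The CIF price already equals the CIF value: 239537.62
Import duty = 239537.62 × 16% = 38326.02
Buyer bears: destination terminal 851.05 + brokerage 480.98 + duty 38326.02 = 39658.05
Landed cost = invoice 239537.62 + 39658.05 = 279195.67

Total landed cost: CNY 279195.67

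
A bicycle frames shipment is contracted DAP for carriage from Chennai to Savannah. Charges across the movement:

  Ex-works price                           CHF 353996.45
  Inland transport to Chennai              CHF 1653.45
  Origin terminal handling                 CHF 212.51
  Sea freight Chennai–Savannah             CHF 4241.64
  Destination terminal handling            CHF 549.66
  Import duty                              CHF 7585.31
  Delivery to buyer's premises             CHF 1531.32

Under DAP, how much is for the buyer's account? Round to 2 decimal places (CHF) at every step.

DAP: the seller bears all costs to the named destination except import duty and clearance.
Seller's account: goods 353996.45 + inland to port 1653.45 + origin terminal 212.51 + freight 4241.64 + destination terminal 549.66 + delivery 1531.32 = 362185.03
Buyer's account: duty 7585.31 = 7585.31

Buyer's account: CHF 7585.31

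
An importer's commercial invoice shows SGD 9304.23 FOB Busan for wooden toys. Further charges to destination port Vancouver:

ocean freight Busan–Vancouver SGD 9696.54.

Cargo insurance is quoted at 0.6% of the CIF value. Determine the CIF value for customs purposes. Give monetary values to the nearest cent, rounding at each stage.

CIF value: SGD 19115.46

Let C be the CIF value. C = FOB price + freight + 0.6% × C
C − 0.6% × C = 9304.23 + 9696.54
0.994 × C = 19000.77
C = 19000.77 / 0.994 = 19115.46
Insurance premium = 0.6% × 19115.46 = 114.69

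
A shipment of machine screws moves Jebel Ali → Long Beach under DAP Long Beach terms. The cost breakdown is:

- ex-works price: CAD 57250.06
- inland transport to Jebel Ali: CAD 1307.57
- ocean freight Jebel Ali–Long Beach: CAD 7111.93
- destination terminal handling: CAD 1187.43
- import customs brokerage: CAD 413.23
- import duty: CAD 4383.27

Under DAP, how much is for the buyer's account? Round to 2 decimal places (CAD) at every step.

DAP: the seller bears all costs to the named destination except import duty and clearance.
Seller's account: goods 57250.06 + inland to port 1307.57 + freight 7111.93 + destination terminal 1187.43 = 66856.99
Buyer's account: brokerage 413.23 + duty 4383.27 = 4796.50

Buyer's account: CAD 4796.50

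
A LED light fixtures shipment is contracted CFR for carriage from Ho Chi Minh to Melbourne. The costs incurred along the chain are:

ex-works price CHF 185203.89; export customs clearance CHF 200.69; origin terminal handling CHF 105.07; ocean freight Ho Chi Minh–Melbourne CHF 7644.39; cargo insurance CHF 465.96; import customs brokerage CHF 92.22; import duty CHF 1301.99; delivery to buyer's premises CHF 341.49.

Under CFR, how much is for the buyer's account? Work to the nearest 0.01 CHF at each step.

CFR: the seller pays costs through ocean freight to the destination port, but not insurance.
Seller's account: goods 185203.89 + export clearance 200.69 + origin terminal 105.07 + freight 7644.39 = 193154.04
Buyer's account: insurance 465.96 + brokerage 92.22 + duty 1301.99 + delivery 341.49 = 2201.66

Buyer's account: CHF 2201.66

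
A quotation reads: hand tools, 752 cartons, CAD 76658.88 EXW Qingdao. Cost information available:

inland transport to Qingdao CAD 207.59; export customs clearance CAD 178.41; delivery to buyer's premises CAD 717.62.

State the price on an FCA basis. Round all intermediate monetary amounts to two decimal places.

Not relevant to the conversion: delivery — on the buyer under both terms; not part of either seller's price.
From EXW to FCA, the seller additionally bears: inland to port, export clearance.
FCA price = 76658.88 + 207.59 + 178.41 = 77044.88

FCA price: CAD 77044.88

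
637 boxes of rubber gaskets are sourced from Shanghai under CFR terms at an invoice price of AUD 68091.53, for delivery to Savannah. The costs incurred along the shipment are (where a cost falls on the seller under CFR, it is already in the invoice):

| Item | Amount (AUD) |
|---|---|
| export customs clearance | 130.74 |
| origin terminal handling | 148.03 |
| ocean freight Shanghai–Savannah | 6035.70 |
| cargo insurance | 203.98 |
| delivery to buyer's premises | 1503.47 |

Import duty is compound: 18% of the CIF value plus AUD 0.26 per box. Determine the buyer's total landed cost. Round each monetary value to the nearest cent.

CFR: the seller pays costs through ocean freight to the destination port, but not insurance.
Already in the invoice (seller's account under CFR): export clearance, origin terminal, freight — exclude.
CIF value = CFR price + insurance = 68091.53 + 203.98 = 68295.51
Ad valorem component: 68295.51 × 18% = 12293.19
Specific component: 637 × 0.26 = 165.62
Import duty = 12293.19 + 165.62 = 12458.81
Buyer bears: insurance 203.98 + delivery 1503.47 + duty 12458.81 = 14166.26
Landed cost = invoice 68091.53 + 14166.26 = 82257.79

Total landed cost: AUD 82257.79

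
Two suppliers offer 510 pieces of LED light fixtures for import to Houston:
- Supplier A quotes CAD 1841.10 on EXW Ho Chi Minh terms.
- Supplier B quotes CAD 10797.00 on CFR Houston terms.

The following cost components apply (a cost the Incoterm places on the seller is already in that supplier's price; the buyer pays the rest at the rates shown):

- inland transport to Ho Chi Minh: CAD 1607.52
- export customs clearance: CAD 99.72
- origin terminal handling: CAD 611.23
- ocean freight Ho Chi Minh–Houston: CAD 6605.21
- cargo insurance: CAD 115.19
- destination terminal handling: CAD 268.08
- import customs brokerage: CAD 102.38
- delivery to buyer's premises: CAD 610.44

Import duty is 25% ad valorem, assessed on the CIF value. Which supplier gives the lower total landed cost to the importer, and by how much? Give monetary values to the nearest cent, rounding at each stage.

Supplier A (EXW):
CIF value = EXW price + inland to port + export clearance + origin terminal + freight + insurance = 1841.10 + 1607.52 + 99.72 + 611.23 + 6605.21 + 115.19 = 10879.97
Import duty = 10879.97 × 25% = 2719.99
Buyer bears (A): 1607.52 + 99.72 + 611.23 + 6605.21 + 115.19 + 268.08 + 102.38 + 610.44 = 10019.77
Landed cost (A) = invoice 1841.10 + 10019.77 + duty 2719.99 = 14580.86
Supplier B (CFR):
CIF value = CFR price + insurance = 10797.00 + 115.19 = 10912.19
Import duty = 10912.19 × 25% = 2728.05
Buyer bears (B): 115.19 + 268.08 + 102.38 + 610.44 = 1096.09
Landed cost (B) = invoice 10797.00 + 1096.09 + duty 2728.05 = 14621.14
Difference = |14580.86 − 14621.14| = 40.28

Supplier A is cheaper by CAD 40.28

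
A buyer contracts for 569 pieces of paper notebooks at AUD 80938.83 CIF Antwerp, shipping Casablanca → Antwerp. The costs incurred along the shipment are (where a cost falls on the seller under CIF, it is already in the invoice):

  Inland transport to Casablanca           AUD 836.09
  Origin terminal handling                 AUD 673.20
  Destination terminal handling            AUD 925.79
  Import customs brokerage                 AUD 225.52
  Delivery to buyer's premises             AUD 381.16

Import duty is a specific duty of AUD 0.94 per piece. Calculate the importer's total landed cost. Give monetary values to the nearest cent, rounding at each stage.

Total landed cost: AUD 83006.16

CIF: the seller pays costs through ocean freight and marine insurance to the destination port.
Already in the invoice (seller's account under CIF): inland to port, origin terminal — exclude.
The CIF price already equals the CIF value: 80938.83
Import duty = 569 × 0.94 = 534.86
Buyer bears: destination terminal 925.79 + brokerage 225.52 + delivery 381.16 + duty 534.86 = 2067.33
Landed cost = invoice 80938.83 + 2067.33 = 83006.16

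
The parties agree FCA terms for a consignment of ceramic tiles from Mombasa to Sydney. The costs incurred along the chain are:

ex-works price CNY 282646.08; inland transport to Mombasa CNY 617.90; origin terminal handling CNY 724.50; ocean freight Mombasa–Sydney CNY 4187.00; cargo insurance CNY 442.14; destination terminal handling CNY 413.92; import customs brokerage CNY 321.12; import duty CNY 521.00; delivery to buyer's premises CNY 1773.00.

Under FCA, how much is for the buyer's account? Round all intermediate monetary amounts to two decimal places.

FCA: the seller delivers export-cleared goods to the carrier; the buyer bears costs from that point.
Seller's account: goods 282646.08 + inland to port 617.90 = 283263.98
Buyer's account: origin terminal 724.50 + freight 4187.00 + insurance 442.14 + destination terminal 413.92 + brokerage 321.12 + duty 521.00 + delivery 1773.00 = 8382.68

Buyer's account: CNY 8382.68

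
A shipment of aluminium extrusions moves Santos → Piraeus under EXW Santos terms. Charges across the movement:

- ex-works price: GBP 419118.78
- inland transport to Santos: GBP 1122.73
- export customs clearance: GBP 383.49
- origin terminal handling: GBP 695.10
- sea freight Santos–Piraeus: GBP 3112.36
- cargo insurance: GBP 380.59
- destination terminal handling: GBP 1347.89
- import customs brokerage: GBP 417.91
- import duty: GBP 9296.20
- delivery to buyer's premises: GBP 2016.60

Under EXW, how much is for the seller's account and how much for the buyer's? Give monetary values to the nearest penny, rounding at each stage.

Seller: GBP 419118.78; buyer: GBP 18772.87

EXW: the seller makes goods available at their premises; the buyer bears all onward costs.
Seller's account: goods 419118.78 = 419118.78
Buyer's account: inland to port 1122.73 + export clearance 383.49 + origin terminal 695.10 + freight 3112.36 + insurance 380.59 + destination terminal 1347.89 + brokerage 417.91 + duty 9296.20 + delivery 2016.60 = 18772.87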